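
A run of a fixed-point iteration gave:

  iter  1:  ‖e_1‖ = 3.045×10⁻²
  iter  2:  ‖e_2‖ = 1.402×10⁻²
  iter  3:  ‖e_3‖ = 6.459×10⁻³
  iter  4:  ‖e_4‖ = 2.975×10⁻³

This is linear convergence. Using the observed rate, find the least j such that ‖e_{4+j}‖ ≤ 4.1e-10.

Rate ρ ≈ ‖e_4‖/‖e_3‖ = 2.975×10⁻³/6.459×10⁻³ = 0.4606.
After j more steps, ‖e_{4+j}‖ ≈ 2.975×10⁻³·ρ^j; need ρ^j ≤ 4.1e-10/2.975×10⁻³ = 1.37815e-07.
j ≥ ln(1.37815e-07)/ln(0.4606) = -15.7974/-0.77523 = 20.378.
So 21 more iterations are needed.

21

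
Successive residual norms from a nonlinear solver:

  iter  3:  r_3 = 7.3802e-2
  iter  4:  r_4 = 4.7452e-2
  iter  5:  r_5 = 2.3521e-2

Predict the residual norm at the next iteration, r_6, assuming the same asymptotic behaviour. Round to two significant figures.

First estimate the order: p ≈ ln(r_5/r_4) / ln(r_4/r_3) = ln(2.3521e-2/4.7452e-2)/ln(4.7452e-2/7.3802e-2) = ln(0.49568)/ln(0.642964) ≈ 1.5890.
Then r_6 ≈ r_5·(r_5/r_4)^p = 2.3521e-2·(0.49568)^1.5890 = 2.3521e-2·0.32785 ≈ 0.007711.

7.7e-3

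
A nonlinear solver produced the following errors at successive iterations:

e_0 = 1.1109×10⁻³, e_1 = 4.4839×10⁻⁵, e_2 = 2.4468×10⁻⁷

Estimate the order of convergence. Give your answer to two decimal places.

p ≈ ln(e_2/e_1) / ln(e_1/e_0)
  = ln(2.4468×10⁻⁷/4.4839×10⁻⁵) / ln(4.4839×10⁻⁵/1.1109×10⁻³)
  = ln(0.00545686) / ln(0.0403628)
  = -5.21088 / -3.20985 ≈ 1.62340

1.62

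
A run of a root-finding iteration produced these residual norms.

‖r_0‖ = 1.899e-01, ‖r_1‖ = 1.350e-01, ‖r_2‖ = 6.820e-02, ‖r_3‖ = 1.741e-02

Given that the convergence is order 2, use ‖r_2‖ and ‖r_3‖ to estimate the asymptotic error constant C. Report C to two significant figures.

C ≈ ‖r_3‖ / ‖r_2‖^2
  = 1.741e-02 / (6.820e-02)^2
  = 1.741e-02 / 0.00465124 ≈ 3.7431

3.7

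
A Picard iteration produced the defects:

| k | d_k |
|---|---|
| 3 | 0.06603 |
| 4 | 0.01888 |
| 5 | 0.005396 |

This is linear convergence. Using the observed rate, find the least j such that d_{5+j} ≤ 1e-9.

13

Rate ρ ≈ d_5/d_4 = 0.005396/0.01888 = 0.2858.
After j more steps, d_{5+j} ≈ 0.005396·ρ^j; need ρ^j ≤ 1e-9/0.005396 = 1.85322e-07.
j ≥ ln(1.85322e-07)/ln(0.2858) = -15.5012/-1.25246 = 12.377.
So 13 more iterations are needed.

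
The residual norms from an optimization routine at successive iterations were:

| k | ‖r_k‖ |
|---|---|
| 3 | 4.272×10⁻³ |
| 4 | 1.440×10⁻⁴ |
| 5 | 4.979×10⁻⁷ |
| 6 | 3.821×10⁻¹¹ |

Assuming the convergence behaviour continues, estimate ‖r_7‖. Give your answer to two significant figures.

First estimate the order: p ≈ ln(‖r_6‖/‖r_5‖) / ln(‖r_5‖/‖r_4‖) = ln(3.821×10⁻¹¹/4.979×10⁻⁷)/ln(4.979×10⁻⁷/1.440×10⁻⁴) = ln(7.67423e-05)/ln(0.00345764) ≈ 1.6719.
Then ‖r_7‖ ≈ ‖r_6‖·(‖r_6‖/‖r_5‖)^p = 3.821×10⁻¹¹·(7.67423e-05)^1.6719 = 3.821×10⁻¹¹·1.31883e-07 ≈ 5.039e-18.

5.0e-18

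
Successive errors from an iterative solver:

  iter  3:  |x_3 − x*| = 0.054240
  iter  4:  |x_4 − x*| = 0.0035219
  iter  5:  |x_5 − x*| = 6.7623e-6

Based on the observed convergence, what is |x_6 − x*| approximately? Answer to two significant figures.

First estimate the order: p ≈ ln(|x_5 − x*|/|x_4 − x*|) / ln(|x_4 − x*|/|x_3 − x*|) = ln(6.7623e-6/0.0035219)/ln(0.0035219/0.054240) = ln(0.00192007)/ln(0.0649318) ≈ 2.2877.
Then |x_6 − x*| ≈ |x_5 − x*|·(|x_5 − x*|/|x_4 − x*|)^p = 6.7623e-6·(0.00192007)^2.2877 = 6.7623e-6·6.09599e-07 ≈ 4.122e-12.

4.1e-12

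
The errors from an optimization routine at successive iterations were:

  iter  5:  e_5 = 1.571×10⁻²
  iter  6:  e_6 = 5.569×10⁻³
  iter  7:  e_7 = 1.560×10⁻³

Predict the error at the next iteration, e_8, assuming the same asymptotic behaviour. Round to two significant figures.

First estimate the order: p ≈ ln(e_7/e_6) / ln(e_6/e_5) = ln(1.560×10⁻³/5.569×10⁻³)/ln(5.569×10⁻³/1.571×10⁻²) = ln(0.280122)/ln(0.354488) ≈ 1.2270.
Then e_8 ≈ e_7·(e_7/e_6)^p = 1.560×10⁻³·(0.280122)^1.2270 = 1.560×10⁻³·0.209843 ≈ 0.0003274.

3.3e-4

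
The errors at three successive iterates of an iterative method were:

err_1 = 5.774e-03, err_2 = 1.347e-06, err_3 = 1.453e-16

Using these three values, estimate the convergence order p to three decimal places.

2.744

p ≈ ln(err_3/err_2) / ln(err_2/err_1)
  = ln(1.453e-16/1.347e-06) / ln(1.347e-06/5.774e-03)
  = ln(1.07869e-10) / ln(0.000233287)
  = -22.950104 / -8.363241 ≈ 2.744164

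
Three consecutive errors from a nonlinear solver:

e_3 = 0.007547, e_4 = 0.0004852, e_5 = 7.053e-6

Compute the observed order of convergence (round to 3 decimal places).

1.542

p ≈ ln(e_5/e_4) / ln(e_4/e_3)
  = ln(7.053e-6/0.0004852) / ln(0.0004852/0.007547)
  = ln(0.0145363) / ln(0.0642904)
  = -4.231106 / -2.744345 ≈ 1.541754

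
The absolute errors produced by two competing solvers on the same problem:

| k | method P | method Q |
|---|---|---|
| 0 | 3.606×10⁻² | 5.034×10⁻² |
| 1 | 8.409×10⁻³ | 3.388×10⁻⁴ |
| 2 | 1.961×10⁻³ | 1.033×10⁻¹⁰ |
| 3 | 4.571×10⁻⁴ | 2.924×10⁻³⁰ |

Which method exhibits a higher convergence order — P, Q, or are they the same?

Method P: p ≈ ln(4.571×10⁻⁴/1.961×10⁻³)/ln(1.961×10⁻³/8.409×10⁻³) ≈ 1.00.
Method Q: p ≈ ln(2.924×10⁻³⁰/1.033×10⁻¹⁰)/ln(1.033×10⁻¹⁰/3.388×10⁻⁴) ≈ 3.00.
Method Q has the higher order (≈3.0 vs ≈1.0).

Q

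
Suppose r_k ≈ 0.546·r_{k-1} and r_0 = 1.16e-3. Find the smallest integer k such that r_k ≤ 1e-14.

43

After k steps, r_k ≈ 1.16e-3·0.546^k.
Need 0.546^k ≤ 1e-14/1.16e-3 = 8.62069e-12.
k ≥ ln(8.62069e-12)/ln(0.546) = -25.4769/-0.60514 = 42.101.
Smallest integer k = 43.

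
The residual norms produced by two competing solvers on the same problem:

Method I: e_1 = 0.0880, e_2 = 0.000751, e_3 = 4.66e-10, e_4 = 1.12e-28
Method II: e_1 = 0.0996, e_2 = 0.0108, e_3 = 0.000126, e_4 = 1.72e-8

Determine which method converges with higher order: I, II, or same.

Method I: p ≈ ln(1.12e-28/4.66e-10)/ln(4.66e-10/0.000751) ≈ 3.00.
Method II: p ≈ ln(1.72e-8/0.000126)/ln(0.000126/0.0108) ≈ 2.00.
Method I has the higher order (≈3.0 vs ≈2.0).

I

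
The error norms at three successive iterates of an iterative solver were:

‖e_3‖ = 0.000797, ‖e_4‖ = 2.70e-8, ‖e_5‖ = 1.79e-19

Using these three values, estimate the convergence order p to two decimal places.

2.50

p ≈ ln(‖e_5‖/‖e_4‖) / ln(‖e_4‖/‖e_3‖)
  = ln(1.79e-19/2.70e-8) / ln(2.70e-8/0.000797)
  = ln(6.62963e-12) / ln(3.3877e-05)
  = -25.73947 / -10.29277 ≈ 2.50073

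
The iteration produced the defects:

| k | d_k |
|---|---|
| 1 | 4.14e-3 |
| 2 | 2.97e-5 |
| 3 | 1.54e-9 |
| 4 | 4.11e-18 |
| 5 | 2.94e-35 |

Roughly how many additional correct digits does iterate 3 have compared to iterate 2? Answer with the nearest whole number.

4

Digits gained ≈ log₁₀(d_2/d_3) = log₁₀(2.97e-5/1.54e-9) = log₁₀(19285.7) ≈ 4.285.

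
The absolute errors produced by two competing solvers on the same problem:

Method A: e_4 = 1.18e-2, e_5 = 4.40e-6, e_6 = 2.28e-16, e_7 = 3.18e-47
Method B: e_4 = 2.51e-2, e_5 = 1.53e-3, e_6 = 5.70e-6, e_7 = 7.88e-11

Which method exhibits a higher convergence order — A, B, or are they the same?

A

Method A: p ≈ ln(3.18e-47/2.28e-16)/ln(2.28e-16/4.40e-6) ≈ 3.00.
Method B: p ≈ ln(7.88e-11/5.70e-6)/ln(5.70e-6/1.53e-3) ≈ 2.00.
Method A has the higher order (≈3.0 vs ≈2.0).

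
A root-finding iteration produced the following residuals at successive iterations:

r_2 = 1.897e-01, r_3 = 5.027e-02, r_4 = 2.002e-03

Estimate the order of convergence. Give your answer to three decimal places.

p ≈ ln(r_4/r_3) / ln(r_3/r_2)
  = ln(2.002e-03/5.027e-02) / ln(5.027e-02/1.897e-01)
  = ln(0.0398249) / ln(0.264997)
  = -3.223263 / -1.328037 ≈ 2.427088

2.427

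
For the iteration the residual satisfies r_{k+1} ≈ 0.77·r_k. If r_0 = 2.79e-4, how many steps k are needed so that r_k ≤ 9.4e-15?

After k steps, r_k ≈ 2.79e-4·0.77^k.
Need 0.77^k ≤ 9.4e-15/2.79e-4 = 3.36918e-11.
k ≥ ln(3.36918e-11)/ln(0.77) = -24.1138/-0.26136 = 92.263.
Smallest integer k = 93.

93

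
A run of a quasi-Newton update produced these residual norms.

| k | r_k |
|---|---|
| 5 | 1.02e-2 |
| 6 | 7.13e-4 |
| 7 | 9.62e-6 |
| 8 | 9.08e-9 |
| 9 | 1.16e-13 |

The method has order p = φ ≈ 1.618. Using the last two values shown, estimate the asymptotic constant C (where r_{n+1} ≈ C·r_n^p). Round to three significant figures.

C ≈ r_9 / r_8^1.618
  = 1.16e-13 / (9.08e-9)^1.618
  = 1.16e-13 / 9.73157e-14 ≈ 1.192

1.19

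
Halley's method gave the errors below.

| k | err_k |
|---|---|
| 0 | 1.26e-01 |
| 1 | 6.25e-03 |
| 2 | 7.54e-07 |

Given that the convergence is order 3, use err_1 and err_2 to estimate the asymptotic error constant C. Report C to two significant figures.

C ≈ err_2 / err_1^3
  = 7.54e-07 / (6.25e-03)^3
  = 7.54e-07 / 2.44141e-07 ≈ 3.0884

3.1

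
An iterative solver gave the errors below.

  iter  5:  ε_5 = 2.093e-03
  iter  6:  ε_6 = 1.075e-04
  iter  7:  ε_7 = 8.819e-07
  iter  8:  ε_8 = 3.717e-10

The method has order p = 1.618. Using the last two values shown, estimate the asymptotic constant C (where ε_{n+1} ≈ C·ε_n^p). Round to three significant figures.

C ≈ ε_8 / ε_7^1.618
  = 3.717e-10 / (8.819e-07)^1.618
  = 3.717e-10 / 1.59841e-10 ≈ 2.3254

2.33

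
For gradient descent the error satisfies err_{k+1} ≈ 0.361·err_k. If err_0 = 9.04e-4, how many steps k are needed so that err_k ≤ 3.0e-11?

17

After k steps, err_k ≈ 9.04e-4·0.361^k.
Need 0.361^k ≤ 3.0e-11/9.04e-4 = 3.31858e-08.
k ≥ ln(3.31858e-08)/ln(0.361) = -17.2211/-1.01888 = 16.902.
Smallest integer k = 17.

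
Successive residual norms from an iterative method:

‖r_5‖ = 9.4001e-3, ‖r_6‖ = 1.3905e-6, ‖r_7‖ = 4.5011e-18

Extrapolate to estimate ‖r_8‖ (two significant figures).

First estimate the order: p ≈ ln(‖r_7‖/‖r_6‖) / ln(‖r_6‖/‖r_5‖) = ln(4.5011e-18/1.3905e-6)/ln(1.3905e-6/9.4001e-3) = ln(3.23704e-12)/ln(0.000147924) ≈ 3.0000.
Then ‖r_8‖ ≈ ‖r_7‖·(‖r_7‖/‖r_6‖)^p = 4.5011e-18·(3.23704e-12)^3.0000 = 4.5011e-18·3.39191e-35 ≈ 1.527e-52.

1.5e-52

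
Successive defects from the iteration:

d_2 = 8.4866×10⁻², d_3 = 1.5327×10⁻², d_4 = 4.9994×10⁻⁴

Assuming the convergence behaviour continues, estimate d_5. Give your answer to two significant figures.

5.3e-7

First estimate the order: p ≈ ln(d_4/d_3) / ln(d_3/d_2) = ln(4.9994×10⁻⁴/1.5327×10⁻²)/ln(1.5327×10⁻²/8.4866×10⁻²) = ln(0.0326183)/ln(0.180602) ≈ 2.0000.
Then d_5 ≈ d_4·(d_4/d_3)^p = 4.9994×10⁻⁴·(0.0326183)^2.0000 = 4.9994×10⁻⁴·0.00106395 ≈ 5.319e-07.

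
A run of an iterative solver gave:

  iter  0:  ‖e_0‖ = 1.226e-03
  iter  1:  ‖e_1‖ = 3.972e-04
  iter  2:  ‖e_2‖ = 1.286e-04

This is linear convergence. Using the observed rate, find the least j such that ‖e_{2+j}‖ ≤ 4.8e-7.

5

Rate ρ ≈ ‖e_2‖/‖e_1‖ = 1.286e-04/3.972e-04 = 0.3238.
After j more steps, ‖e_{2+j}‖ ≈ 1.286e-04·ρ^j; need ρ^j ≤ 4.8e-7/1.286e-04 = 0.0037325.
j ≥ ln(0.0037325)/ln(0.3238) = -5.5907/-1.12763 = 4.958.
So 5 more iterations are needed.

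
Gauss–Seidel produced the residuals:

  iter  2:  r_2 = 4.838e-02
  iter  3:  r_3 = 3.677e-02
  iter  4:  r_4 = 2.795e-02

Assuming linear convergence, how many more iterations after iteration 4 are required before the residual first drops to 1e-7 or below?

Rate ρ ≈ r_4/r_3 = 2.795e-02/3.677e-02 = 0.7601.
After j more steps, r_{4+j} ≈ 2.795e-02·ρ^j; need ρ^j ≤ 1e-7/2.795e-02 = 3.57782e-06.
j ≥ ln(3.57782e-06)/ln(0.7601) = -12.5408/-0.27431 = 45.718.
So 46 more iterations are needed.

46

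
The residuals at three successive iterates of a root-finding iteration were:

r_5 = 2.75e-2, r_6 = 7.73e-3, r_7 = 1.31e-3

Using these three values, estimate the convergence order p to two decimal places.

1.40

p ≈ ln(r_7/r_6) / ln(r_6/r_5)
  = ln(1.31e-3/7.73e-3) / ln(7.73e-3/2.75e-2)
  = ln(0.16947) / ln(0.281091)
  = -1.77508 / -1.26908 ≈ 1.39871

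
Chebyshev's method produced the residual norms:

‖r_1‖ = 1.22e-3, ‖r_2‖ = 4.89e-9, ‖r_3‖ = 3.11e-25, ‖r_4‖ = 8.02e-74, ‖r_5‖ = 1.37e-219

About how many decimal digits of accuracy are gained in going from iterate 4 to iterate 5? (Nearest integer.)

Digits gained ≈ log₁₀(‖r_4‖/‖r_5‖) = log₁₀(8.02e-74/1.37e-219) = log₁₀(5.85401e+145) ≈ 145.767.

146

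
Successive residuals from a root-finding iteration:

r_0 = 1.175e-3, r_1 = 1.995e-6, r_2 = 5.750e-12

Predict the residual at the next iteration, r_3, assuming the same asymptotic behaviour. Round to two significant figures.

4.8e-23

First estimate the order: p ≈ ln(r_2/r_1) / ln(r_1/r_0) = ln(5.750e-12/1.995e-6)/ln(1.995e-6/1.175e-3) = ln(2.88221e-06)/ln(0.00169787) ≈ 2.0000.
Then r_3 ≈ r_2·(r_2/r_1)^p = 5.750e-12·(2.88221e-06)^2.0000 = 5.750e-12·8.30713e-12 ≈ 4.777e-23.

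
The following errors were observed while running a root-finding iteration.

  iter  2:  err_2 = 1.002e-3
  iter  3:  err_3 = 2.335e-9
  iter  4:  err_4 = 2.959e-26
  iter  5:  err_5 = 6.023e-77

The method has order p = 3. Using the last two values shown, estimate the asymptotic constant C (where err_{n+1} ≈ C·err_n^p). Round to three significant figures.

2.32

C ≈ err_5 / err_4^3
  = 6.023e-77 / (2.959e-26)^3
  = 6.023e-77 / 2.59081e-77 ≈ 2.3248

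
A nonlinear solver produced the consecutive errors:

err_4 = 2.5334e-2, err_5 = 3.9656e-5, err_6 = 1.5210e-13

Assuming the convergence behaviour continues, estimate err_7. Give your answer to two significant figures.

First estimate the order: p ≈ ln(err_6/err_5) / ln(err_5/err_4) = ln(1.5210e-13/3.9656e-5)/ln(3.9656e-5/2.5334e-2) = ln(3.83549e-09)/ln(0.00156533) ≈ 3.0000.
Then err_7 ≈ err_6·(err_6/err_5)^p = 1.5210e-13·(3.83549e-09)^3.0000 = 1.5210e-13·5.64238e-26 ≈ 8.582e-39.

8.6e-39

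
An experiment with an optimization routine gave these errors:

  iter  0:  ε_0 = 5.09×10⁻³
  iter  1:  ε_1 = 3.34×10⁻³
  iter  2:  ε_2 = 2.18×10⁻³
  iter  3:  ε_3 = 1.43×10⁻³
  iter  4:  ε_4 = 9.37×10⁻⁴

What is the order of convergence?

1

Consecutive ratios: ε_4/ε_3 = 9.37×10⁻⁴/1.43×10⁻³ = 0.655245, ε_3/ε_2 = 1.43×10⁻³/2.18×10⁻³ = 0.655963.
p ≈ ln(0.655245)/ln(0.655963) = -0.4227/-0.4217 ≈ 1.00.
So the convergence is linear (order 1).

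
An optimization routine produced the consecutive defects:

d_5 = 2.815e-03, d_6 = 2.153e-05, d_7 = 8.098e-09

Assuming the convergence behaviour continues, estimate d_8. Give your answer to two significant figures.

First estimate the order: p ≈ ln(d_7/d_6) / ln(d_6/d_5) = ln(8.098e-09/2.153e-05)/ln(2.153e-05/2.815e-03) = ln(0.000376126)/ln(0.00764831) ≈ 1.6181.
Then d_8 ≈ d_7·(d_7/d_6)^p = 8.098e-09·(0.000376126)^1.6181 = 8.098e-09·2.8744e-06 ≈ 2.328e-14.

2.3e-14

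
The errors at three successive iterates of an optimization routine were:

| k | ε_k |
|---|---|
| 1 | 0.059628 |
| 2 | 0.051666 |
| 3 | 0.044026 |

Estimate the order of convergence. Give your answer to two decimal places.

1.12

p ≈ ln(ε_3/ε_2) / ln(ε_2/ε_1)
  = ln(0.044026/0.051666) / ln(0.051666/0.059628)
  = ln(0.852127) / ln(0.866472)
  = -0.16002 / -0.14333 ≈ 1.11644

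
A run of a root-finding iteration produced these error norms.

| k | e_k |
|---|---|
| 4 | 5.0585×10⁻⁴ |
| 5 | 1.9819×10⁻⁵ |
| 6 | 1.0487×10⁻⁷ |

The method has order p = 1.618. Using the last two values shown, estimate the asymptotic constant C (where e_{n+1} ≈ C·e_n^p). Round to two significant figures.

4.3

C ≈ e_6 / e_5^1.618
  = 1.0487×10⁻⁷ / (1.9819×10⁻⁵)^1.618
  = 1.0487×10⁻⁷ / 2.45855e-08 ≈ 4.2655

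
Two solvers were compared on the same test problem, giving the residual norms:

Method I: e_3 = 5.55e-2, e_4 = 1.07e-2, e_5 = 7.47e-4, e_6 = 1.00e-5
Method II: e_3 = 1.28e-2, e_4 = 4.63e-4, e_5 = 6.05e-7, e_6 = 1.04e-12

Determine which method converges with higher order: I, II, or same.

Method I: p ≈ ln(1.00e-5/7.47e-4)/ln(7.47e-4/1.07e-2) ≈ 1.62.
Method II: p ≈ ln(1.04e-12/6.05e-7)/ln(6.05e-7/4.63e-4) ≈ 2.00.
Method II has the higher order (≈2.0 vs ≈1.6).

II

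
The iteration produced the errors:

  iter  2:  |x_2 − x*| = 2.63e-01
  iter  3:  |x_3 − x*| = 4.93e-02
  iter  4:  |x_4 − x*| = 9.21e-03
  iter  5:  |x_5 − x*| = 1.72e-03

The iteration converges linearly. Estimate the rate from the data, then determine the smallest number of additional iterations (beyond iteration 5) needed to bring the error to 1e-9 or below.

Rate ρ ≈ |x_5 − x*|/|x_4 − x*| = 1.72e-03/9.21e-03 = 0.1868.
After j more steps, |x_{5+j} − x*| ≈ 1.72e-03·ρ^j; need ρ^j ≤ 1e-9/1.72e-03 = 5.81395e-07.
j ≥ ln(5.81395e-07)/ln(0.1868) = -14.3578/-1.67772 = 8.558.
So 9 more iterations are needed.

9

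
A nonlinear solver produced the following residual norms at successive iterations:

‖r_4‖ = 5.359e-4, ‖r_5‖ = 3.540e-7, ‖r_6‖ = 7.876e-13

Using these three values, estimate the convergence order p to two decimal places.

p ≈ ln(‖r_6‖/‖r_5‖) / ln(‖r_5‖/‖r_4‖)
  = ln(7.876e-13/3.540e-7) / ln(3.540e-7/5.359e-4)
  = ln(2.22486e-06) / ln(0.000660571)
  = -13.01582 / -7.32241 ≈ 1.77753

1.78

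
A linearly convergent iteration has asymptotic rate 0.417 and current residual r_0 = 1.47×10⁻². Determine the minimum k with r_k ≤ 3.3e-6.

10

After k steps, r_k ≈ 1.47×10⁻²·0.417^k.
Need 0.417^k ≤ 3.3e-6/1.47×10⁻² = 0.00022449.
k ≥ ln(0.00022449)/ln(0.417) = -8.4017/-0.87467 = 9.606.
Smallest integer k = 10.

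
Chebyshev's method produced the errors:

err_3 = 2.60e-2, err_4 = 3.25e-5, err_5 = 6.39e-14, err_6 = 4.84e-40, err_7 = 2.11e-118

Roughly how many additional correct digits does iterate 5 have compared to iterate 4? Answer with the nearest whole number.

9

Digits gained ≈ log₁₀(err_4/err_5) = log₁₀(3.25e-5/6.39e-14) = log₁₀(5.08607e+08) ≈ 8.706.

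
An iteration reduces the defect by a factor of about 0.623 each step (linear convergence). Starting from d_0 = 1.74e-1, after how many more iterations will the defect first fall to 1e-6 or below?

26

After k steps, d_k ≈ 1.74e-1·0.623^k.
Need 0.623^k ≤ 1e-6/1.74e-1 = 5.74713e-06.
k ≥ ln(5.74713e-06)/ln(0.623) = -12.0668/-0.47321 = 25.500.
Smallest integer k = 26.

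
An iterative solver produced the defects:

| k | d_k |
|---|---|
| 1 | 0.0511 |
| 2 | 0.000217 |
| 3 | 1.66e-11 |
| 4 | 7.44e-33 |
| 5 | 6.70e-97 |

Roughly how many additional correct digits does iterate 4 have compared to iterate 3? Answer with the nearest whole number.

21

Digits gained ≈ log₁₀(d_3/d_4) = log₁₀(1.66e-11/7.44e-33) = log₁₀(2.23118e+21) ≈ 21.349.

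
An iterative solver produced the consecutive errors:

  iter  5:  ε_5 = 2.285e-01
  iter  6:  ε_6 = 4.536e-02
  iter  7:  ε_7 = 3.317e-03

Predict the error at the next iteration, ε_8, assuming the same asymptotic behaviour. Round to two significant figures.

First estimate the order: p ≈ ln(ε_7/ε_6) / ln(ε_6/ε_5) = ln(3.317e-03/4.536e-02)/ln(4.536e-02/2.285e-01) = ln(0.0731261)/ln(0.198512) ≈ 1.6176.
Then ε_8 ≈ ε_7·(ε_7/ε_6)^p = 3.317e-03·(0.0731261)^1.6176 = 3.317e-03·0.0145386 ≈ 4.822e-05.

4.8e-5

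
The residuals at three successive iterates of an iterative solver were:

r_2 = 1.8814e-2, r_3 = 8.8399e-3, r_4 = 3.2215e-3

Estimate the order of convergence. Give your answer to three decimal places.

p ≈ ln(r_4/r_3) / ln(r_3/r_2)
  = ln(3.2215e-3/8.8399e-3) / ln(8.8399e-3/1.8814e-2)
  = ln(0.364427) / ln(0.469858)
  = -1.009429 / -0.755325 ≈ 1.336417

1.336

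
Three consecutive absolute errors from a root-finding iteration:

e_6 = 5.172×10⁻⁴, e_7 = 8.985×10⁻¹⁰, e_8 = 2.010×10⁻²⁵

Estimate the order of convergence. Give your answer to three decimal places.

2.717

p ≈ ln(e_8/e_7) / ln(e_7/e_6)
  = ln(2.010×10⁻²⁵/8.985×10⁻¹⁰) / ln(8.985×10⁻¹⁰/5.172×10⁻⁴)
  = ln(2.23706e-16) / ln(1.73724e-06)
  = -36.036199 / -13.263213 ≈ 2.717004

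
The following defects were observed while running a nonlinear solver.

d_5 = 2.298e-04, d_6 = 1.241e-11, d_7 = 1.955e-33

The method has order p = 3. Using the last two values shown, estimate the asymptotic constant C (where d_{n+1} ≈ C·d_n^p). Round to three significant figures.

1.02

C ≈ d_7 / d_6^3
  = 1.955e-33 / (1.241e-11)^3
  = 1.955e-33 / 1.91124e-33 ≈ 1.0229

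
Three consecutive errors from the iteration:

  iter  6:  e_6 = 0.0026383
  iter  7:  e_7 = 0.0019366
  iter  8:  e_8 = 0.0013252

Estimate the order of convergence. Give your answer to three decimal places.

1.227

p ≈ ln(e_8/e_7) / ln(e_7/e_6)
  = ln(0.0013252/0.0019366) / ln(0.0019366/0.0026383)
  = ln(0.684292) / ln(0.734033)
  = -0.379371 / -0.309201 ≈ 1.226940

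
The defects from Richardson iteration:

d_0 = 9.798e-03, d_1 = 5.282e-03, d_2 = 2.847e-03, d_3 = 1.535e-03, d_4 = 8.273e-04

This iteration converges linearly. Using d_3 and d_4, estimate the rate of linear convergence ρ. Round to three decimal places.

0.539

ρ ≈ d_4/d_3 = 8.273e-04/1.535e-03 = 0.53896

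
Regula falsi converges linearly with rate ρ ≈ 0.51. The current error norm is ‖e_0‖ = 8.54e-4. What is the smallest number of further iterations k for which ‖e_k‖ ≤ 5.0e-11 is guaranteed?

25

After k steps, ‖e_k‖ ≈ 8.54e-4·0.51^k.
Need 0.51^k ≤ 5.0e-11/8.54e-4 = 5.8548e-08.
k ≥ ln(5.8548e-08)/ln(0.51) = -16.6534/-0.67334 = 24.733.
Smallest integer k = 25.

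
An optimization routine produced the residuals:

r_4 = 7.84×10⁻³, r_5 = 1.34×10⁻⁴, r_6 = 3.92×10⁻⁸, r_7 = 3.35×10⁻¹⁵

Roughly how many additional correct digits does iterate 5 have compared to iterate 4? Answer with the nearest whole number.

2

Digits gained ≈ log₁₀(r_4/r_5) = log₁₀(7.84×10⁻³/1.34×10⁻⁴) = log₁₀(58.5075) ≈ 1.767.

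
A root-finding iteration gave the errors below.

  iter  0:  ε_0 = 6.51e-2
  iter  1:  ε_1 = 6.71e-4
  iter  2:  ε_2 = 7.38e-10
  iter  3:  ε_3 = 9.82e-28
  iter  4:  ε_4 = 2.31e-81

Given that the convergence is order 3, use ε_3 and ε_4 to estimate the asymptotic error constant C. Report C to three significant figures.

2.44

C ≈ ε_4 / ε_3^3
  = 2.31e-81 / (9.82e-28)^3
  = 2.31e-81 / 9.46966e-82 ≈ 2.4394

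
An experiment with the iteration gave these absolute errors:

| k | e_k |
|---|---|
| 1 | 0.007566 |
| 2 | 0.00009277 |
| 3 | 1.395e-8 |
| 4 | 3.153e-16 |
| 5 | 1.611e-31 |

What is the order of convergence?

2

Consecutive ratios: e_5/e_4 = 1.611e-31/3.153e-16 = 5.10942e-16, e_4/e_3 = 3.153e-16/1.395e-8 = 2.26022e-08.
p ≈ ln(5.10942e-16)/ln(2.26022e-08) = -35.2103/-17.6052 ≈ 2.00.
So the convergence is quadratic (order 2).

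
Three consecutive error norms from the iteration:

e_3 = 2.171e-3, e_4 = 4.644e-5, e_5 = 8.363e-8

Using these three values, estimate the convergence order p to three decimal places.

1.644

p ≈ ln(e_5/e_4) / ln(e_4/e_3)
  = ln(8.363e-8/4.644e-5) / ln(4.644e-5/2.171e-3)
  = ln(0.00180082) / ln(0.0213911)
  = -6.319513 / -3.844780 ≈ 1.643660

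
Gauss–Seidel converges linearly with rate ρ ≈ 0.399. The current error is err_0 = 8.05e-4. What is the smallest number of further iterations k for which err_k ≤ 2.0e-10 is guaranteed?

17

After k steps, err_k ≈ 8.05e-4·0.399^k.
Need 0.399^k ≤ 2.0e-10/8.05e-4 = 2.48447e-07.
k ≥ ln(2.48447e-07)/ln(0.399) = -15.2080/-0.91879 = 16.552.
Smallest integer k = 17.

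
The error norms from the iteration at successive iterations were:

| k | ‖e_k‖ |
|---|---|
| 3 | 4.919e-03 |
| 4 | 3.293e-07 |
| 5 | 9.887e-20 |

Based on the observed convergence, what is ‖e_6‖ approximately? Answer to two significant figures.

2.7e-57

First estimate the order: p ≈ ln(‖e_5‖/‖e_4‖) / ln(‖e_4‖/‖e_3‖) = ln(9.887e-20/3.293e-07)/ln(3.293e-07/4.919e-03) = ln(3.00243e-13)/ln(6.69445e-05) ≈ 2.9999.
Then ‖e_6‖ ≈ ‖e_5‖·(‖e_5‖/‖e_4‖)^p = 9.887e-20·(3.00243e-13)^2.9999 = 9.887e-20·2.71438e-38 ≈ 2.684e-57.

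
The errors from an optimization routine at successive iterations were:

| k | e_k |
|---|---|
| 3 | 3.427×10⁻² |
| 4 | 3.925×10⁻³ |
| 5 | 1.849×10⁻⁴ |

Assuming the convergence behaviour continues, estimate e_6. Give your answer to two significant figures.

2.5e-6

First estimate the order: p ≈ ln(e_5/e_4) / ln(e_4/e_3) = ln(1.849×10⁻⁴/3.925×10⁻³)/ln(3.925×10⁻³/3.427×10⁻²) = ln(0.0471083)/ln(0.114532) ≈ 1.4100.
Then e_6 ≈ e_5·(e_5/e_4)^p = 1.849×10⁻⁴·(0.0471083)^1.4100 = 1.849×10⁻⁴·0.0134607 ≈ 2.489e-06.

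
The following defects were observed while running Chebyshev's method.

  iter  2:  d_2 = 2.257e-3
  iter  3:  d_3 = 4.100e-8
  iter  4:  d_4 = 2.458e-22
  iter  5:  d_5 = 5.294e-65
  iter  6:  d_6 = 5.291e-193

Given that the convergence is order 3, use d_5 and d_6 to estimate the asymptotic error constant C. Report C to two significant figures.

3.6

C ≈ d_6 / d_5^3
  = 5.291e-193 / (5.294e-65)^3
  = 5.291e-193 / 1.48372e-193 ≈ 3.566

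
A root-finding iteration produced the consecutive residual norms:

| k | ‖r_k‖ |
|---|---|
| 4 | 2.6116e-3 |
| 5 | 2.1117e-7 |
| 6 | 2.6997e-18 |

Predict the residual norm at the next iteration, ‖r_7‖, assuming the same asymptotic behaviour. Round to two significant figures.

First estimate the order: p ≈ ln(‖r_6‖/‖r_5‖) / ln(‖r_5‖/‖r_4‖) = ln(2.6997e-18/2.1117e-7)/ln(2.1117e-7/2.6116e-3) = ln(1.27845e-11)/ln(8.08585e-05) ≈ 2.6619.
Then ‖r_7‖ ≈ ‖r_6‖·(‖r_6‖/‖r_5‖)^p = 2.6997e-18·(1.27845e-11)^2.6619 = 2.6997e-18·1.00712e-29 ≈ 2.719e-47.

2.7e-47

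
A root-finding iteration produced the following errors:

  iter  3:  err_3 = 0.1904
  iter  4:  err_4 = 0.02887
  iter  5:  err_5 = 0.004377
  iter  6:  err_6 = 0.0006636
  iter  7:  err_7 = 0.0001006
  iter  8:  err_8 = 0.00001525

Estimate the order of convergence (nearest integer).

1

Consecutive ratios: err_8/err_7 = 0.00001525/0.0001006 = 0.15159, err_7/err_6 = 0.0001006/0.0006636 = 0.151597.
p ≈ ln(0.15159)/ln(0.151597) = -1.8866/-1.8865 ≈ 1.00.
So the convergence is linear (order 1).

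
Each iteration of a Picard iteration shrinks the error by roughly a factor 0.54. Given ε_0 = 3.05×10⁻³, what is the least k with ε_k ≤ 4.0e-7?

After k steps, ε_k ≈ 3.05×10⁻³·0.54^k.
Need 0.54^k ≤ 4.0e-7/3.05×10⁻³ = 0.000131148.
k ≥ ln(0.000131148)/ln(0.54) = -8.9392/-0.61619 = 14.507.
Smallest integer k = 15.

15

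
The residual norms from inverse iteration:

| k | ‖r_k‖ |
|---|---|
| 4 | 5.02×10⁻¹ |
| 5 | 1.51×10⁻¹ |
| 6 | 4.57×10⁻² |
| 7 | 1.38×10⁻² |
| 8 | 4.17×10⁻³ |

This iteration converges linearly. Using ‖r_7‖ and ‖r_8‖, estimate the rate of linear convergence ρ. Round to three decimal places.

0.302

ρ ≈ ‖r_8‖/‖r_7‖ = 4.17×10⁻³/1.38×10⁻² = 0.30217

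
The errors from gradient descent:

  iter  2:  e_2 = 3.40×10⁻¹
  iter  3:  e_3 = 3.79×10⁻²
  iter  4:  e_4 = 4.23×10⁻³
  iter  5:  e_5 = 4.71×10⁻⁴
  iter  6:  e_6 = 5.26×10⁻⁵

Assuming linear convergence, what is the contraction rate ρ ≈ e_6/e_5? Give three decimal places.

0.112

ρ ≈ e_6/e_5 = 5.26×10⁻⁵/4.71×10⁻⁴ = 0.11168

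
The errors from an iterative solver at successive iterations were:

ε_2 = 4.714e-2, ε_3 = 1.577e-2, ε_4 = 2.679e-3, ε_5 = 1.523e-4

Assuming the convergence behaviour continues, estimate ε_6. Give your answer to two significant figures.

First estimate the order: p ≈ ln(ε_5/ε_4) / ln(ε_4/ε_3) = ln(1.523e-4/2.679e-3)/ln(2.679e-3/1.577e-2) = ln(0.0568496)/ln(0.16988) ≈ 1.6175.
Then ε_6 ≈ ε_5·(ε_5/ε_4)^p = 1.523e-4·(0.0568496)^1.6175 = 1.523e-4·0.00967769 ≈ 1.474e-06.

1.5e-6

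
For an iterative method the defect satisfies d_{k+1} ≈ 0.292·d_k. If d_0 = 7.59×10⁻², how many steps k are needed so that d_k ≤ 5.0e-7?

After k steps, d_k ≈ 7.59×10⁻²·0.292^k.
Need 0.292^k ≤ 5.0e-7/7.59×10⁻² = 6.58762e-06.
k ≥ ln(6.58762e-06)/ln(0.292) = -11.9303/-1.23100 = 9.692.
Smallest integer k = 10.

10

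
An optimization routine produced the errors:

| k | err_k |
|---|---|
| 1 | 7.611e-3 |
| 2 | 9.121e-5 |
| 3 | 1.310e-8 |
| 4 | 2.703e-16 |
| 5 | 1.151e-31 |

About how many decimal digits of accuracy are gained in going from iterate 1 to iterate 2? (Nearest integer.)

2

Digits gained ≈ log₁₀(err_1/err_2) = log₁₀(7.611e-3/9.121e-5) = log₁₀(83.4448) ≈ 1.921.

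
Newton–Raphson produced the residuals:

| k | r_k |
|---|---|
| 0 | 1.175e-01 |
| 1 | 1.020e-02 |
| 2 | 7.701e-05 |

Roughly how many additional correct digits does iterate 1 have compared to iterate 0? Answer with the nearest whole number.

1

Digits gained ≈ log₁₀(r_0/r_1) = log₁₀(1.175e-01/1.020e-02) = log₁₀(11.5196) ≈ 1.061.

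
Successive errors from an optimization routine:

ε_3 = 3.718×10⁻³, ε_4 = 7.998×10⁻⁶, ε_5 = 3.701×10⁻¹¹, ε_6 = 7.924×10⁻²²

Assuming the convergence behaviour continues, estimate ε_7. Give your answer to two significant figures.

3.6e-43

First estimate the order: p ≈ ln(ε_6/ε_5) / ln(ε_5/ε_4) = ln(7.924×10⁻²²/3.701×10⁻¹¹)/ln(3.701×10⁻¹¹/7.998×10⁻⁶) = ln(2.14104e-11)/ln(4.62741e-06) ≈ 2.0000.
Then ε_7 ≈ ε_6·(ε_6/ε_5)^p = 7.924×10⁻²²·(2.14104e-11)^2.0000 = 7.924×10⁻²²·4.58405e-22 ≈ 3.632e-43.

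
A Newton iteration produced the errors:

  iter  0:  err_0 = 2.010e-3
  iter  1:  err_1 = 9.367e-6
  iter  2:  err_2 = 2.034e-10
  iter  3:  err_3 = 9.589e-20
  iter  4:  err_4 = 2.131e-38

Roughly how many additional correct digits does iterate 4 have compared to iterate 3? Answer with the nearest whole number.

19

Digits gained ≈ log₁₀(err_3/err_4) = log₁₀(9.589e-20/2.131e-38) = log₁₀(4.49977e+18) ≈ 18.653.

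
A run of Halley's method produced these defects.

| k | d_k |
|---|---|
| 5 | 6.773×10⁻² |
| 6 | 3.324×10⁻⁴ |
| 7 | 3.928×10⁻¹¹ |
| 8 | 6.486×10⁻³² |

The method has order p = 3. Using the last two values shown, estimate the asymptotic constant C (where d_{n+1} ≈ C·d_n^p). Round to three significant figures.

1.07

C ≈ d_8 / d_7^3
  = 6.486×10⁻³² / (3.928×10⁻¹¹)^3
  = 6.486×10⁻³² / 6.06058e-32 ≈ 1.0702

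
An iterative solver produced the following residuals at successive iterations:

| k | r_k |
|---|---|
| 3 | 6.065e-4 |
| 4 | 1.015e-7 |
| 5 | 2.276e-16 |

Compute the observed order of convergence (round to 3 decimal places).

2.290

p ≈ ln(r_5/r_4) / ln(r_4/r_3)
  = ln(2.276e-16/1.015e-7) / ln(1.015e-7/6.065e-4)
  = ln(2.24236e-09) / ln(0.000167354)
  = -19.915737 / -8.695399 ≈ 2.290376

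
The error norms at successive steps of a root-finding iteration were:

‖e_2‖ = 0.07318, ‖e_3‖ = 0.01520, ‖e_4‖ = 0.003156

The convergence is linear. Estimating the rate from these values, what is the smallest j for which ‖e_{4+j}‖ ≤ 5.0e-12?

13

Rate ρ ≈ ‖e_4‖/‖e_3‖ = 0.003156/0.01520 = 0.2076.
After j more steps, ‖e_{4+j}‖ ≈ 0.003156·ρ^j; need ρ^j ≤ 5.0e-12/0.003156 = 1.58428e-09.
j ≥ ln(1.58428e-09)/ln(0.2076) = -20.2631/-1.57214 = 12.889.
So 13 more iterations are needed.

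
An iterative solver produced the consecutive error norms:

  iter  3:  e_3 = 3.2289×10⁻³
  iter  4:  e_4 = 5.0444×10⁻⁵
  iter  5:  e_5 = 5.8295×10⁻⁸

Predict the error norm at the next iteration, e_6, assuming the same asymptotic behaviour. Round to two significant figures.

First estimate the order: p ≈ ln(e_5/e_4) / ln(e_4/e_3) = ln(5.8295×10⁻⁸/5.0444×10⁻⁵)/ln(5.0444×10⁻⁵/3.2289×10⁻³) = ln(0.00115564)/ln(0.0156227) ≈ 1.6261.
Then e_6 ≈ e_5·(e_5/e_4)^p = 5.8295×10⁻⁸·(0.00115564)^1.6261 = 5.8295×10⁻⁸·1.67439e-05 ≈ 9.761e-13.

9.8e-13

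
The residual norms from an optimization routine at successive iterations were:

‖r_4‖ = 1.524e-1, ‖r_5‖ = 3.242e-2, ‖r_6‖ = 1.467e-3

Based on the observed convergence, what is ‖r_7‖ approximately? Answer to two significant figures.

First estimate the order: p ≈ ln(‖r_6‖/‖r_5‖) / ln(‖r_5‖/‖r_4‖) = ln(1.467e-3/3.242e-2)/ln(3.242e-2/1.524e-1) = ln(0.0452498)/ln(0.21273) ≈ 2.0001.
Then ‖r_7‖ ≈ ‖r_6‖·(‖r_6‖/‖r_5‖)^p = 1.467e-3·(0.0452498)^2.0001 = 1.467e-3·0.00204691 ≈ 3.003e-06.

3.0e-6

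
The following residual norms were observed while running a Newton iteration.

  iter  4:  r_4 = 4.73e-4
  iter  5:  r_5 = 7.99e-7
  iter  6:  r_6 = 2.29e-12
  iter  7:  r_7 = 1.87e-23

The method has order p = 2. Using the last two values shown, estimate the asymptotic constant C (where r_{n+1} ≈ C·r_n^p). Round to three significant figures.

3.57

C ≈ r_7 / r_6^2
  = 1.87e-23 / (2.29e-12)^2
  = 1.87e-23 / 5.2441e-24 ≈ 3.5659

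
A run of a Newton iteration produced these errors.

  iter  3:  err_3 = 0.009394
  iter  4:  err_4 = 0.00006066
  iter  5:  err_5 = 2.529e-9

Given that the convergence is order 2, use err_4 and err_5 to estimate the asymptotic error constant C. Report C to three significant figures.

0.687

C ≈ err_5 / err_4^2
  = 2.529e-9 / (0.00006066)^2
  = 2.529e-9 / 3.67964e-09 ≈ 0.6873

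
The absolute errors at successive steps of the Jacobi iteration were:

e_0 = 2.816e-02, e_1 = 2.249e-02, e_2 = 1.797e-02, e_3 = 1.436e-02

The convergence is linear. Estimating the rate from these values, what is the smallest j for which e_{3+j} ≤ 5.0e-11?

Rate ρ ≈ e_3/e_2 = 1.436e-02/1.797e-02 = 0.7991.
After j more steps, e_{3+j} ≈ 1.436e-02·ρ^j; need ρ^j ≤ 5.0e-11/1.436e-02 = 3.48189e-09.
j ≥ ln(3.48189e-09)/ln(0.7991) = -19.4757/-0.22427 = 86.840.
So 87 more iterations are needed.

87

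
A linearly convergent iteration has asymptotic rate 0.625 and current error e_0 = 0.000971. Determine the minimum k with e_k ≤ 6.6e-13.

After k steps, e_k ≈ 0.000971·0.625^k.
Need 0.625^k ≤ 6.6e-13/0.000971 = 6.79712e-10.
k ≥ ln(6.79712e-10)/ln(0.625) = -21.1094/-0.47000 = 44.914.
Smallest integer k = 45.

45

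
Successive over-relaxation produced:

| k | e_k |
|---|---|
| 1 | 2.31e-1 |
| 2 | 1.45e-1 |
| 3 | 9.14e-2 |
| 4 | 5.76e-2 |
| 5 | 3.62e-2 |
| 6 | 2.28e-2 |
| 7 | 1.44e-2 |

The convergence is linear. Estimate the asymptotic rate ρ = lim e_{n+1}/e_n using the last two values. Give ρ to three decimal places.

ρ ≈ e_7/e_6 = 1.44e-2/2.28e-2 = 0.63158

0.632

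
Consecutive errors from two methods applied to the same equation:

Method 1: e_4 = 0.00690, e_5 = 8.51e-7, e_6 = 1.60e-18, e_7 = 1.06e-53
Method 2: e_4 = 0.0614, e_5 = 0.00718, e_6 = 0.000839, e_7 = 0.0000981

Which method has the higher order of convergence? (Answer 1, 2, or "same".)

Method 1: p ≈ ln(1.06e-53/1.60e-18)/ln(1.60e-18/8.51e-7) ≈ 3.00.
Method 2: p ≈ ln(0.0000981/0.000839)/ln(0.000839/0.00718) ≈ 1.00.
Method 1 has the higher order (≈3.0 vs ≈1.0).

1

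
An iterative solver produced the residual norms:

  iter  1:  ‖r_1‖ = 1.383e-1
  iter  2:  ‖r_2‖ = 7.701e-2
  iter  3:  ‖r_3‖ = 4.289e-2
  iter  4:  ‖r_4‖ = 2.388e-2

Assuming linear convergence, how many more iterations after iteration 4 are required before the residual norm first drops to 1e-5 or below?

14

Rate ρ ≈ ‖r_4‖/‖r_3‖ = 2.388e-2/4.289e-2 = 0.5568.
After j more steps, ‖r_{4+j}‖ ≈ 2.388e-2·ρ^j; need ρ^j ≤ 1e-5/2.388e-2 = 0.00041876.
j ≥ ln(0.00041876)/ln(0.5568) = -7.7782/-0.58555 = 13.284.
So 14 more iterations are needed.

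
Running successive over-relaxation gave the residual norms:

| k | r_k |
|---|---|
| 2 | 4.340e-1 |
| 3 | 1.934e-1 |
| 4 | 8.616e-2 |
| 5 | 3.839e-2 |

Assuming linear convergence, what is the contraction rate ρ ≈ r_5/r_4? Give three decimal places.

ρ ≈ r_5/r_4 = 3.839e-2/8.616e-2 = 0.44557

0.446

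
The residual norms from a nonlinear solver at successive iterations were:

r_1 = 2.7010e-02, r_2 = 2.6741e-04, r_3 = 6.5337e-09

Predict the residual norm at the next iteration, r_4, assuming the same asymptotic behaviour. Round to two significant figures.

First estimate the order: p ≈ ln(r_3/r_2) / ln(r_2/r_1) = ln(6.5337e-09/2.6741e-04)/ln(2.6741e-04/2.7010e-02) = ln(2.44333e-05)/ln(0.00990041) ≈ 2.3010.
Then r_4 ≈ r_3·(r_3/r_2)^p = 6.5337e-09·(2.44333e-05)^2.3010 = 6.5337e-09·2.44201e-11 ≈ 1.596e-19.

1.6e-19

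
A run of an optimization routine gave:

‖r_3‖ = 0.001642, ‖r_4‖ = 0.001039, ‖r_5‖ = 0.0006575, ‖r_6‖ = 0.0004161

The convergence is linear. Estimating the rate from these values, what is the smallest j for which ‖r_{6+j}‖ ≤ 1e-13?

Rate ρ ≈ ‖r_6‖/‖r_5‖ = 0.0004161/0.0006575 = 0.6329.
After j more steps, ‖r_{6+j}‖ ≈ 0.0004161·ρ^j; need ρ^j ≤ 1e-13/0.0004161 = 2.40327e-10.
j ≥ ln(2.40327e-10)/ln(0.6329) = -22.1490/-0.45744 = 48.419.
So 49 more iterations are needed.

49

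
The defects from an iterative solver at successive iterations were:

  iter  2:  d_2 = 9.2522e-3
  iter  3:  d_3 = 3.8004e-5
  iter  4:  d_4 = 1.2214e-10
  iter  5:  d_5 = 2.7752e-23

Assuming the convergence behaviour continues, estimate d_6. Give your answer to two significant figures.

First estimate the order: p ≈ ln(d_5/d_4) / ln(d_4/d_3) = ln(2.7752e-23/1.2214e-10)/ln(1.2214e-10/3.8004e-5) = ln(2.27215e-13)/ln(3.21387e-06) ≈ 2.3018.
Then d_6 ≈ d_5·(d_5/d_4)^p = 2.7752e-23·(2.27215e-13)^2.3018 = 2.7752e-23·7.88945e-30 ≈ 2.189e-52.

2.2e-52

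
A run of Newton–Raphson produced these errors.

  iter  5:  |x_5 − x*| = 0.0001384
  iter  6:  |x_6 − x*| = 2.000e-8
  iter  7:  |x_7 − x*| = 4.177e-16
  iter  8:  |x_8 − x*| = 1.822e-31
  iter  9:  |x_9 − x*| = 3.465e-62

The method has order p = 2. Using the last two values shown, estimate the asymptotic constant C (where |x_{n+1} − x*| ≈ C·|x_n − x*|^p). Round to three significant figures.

C ≈ |x_9 − x*| / |x_8 − x*|^2
  = 3.465e-62 / (1.822e-31)^2
  = 3.465e-62 / 3.31968e-62 ≈ 1.0438

1.04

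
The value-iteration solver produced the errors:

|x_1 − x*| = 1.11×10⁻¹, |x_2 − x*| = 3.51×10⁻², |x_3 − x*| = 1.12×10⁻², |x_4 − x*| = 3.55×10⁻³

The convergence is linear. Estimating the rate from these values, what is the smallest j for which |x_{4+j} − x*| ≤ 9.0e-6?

6

Rate ρ ≈ |x_4 − x*|/|x_3 − x*| = 3.55×10⁻³/1.12×10⁻² = 0.3170.
After j more steps, |x_{4+j} − x*| ≈ 3.55×10⁻³·ρ^j; need ρ^j ≤ 9.0e-6/3.55×10⁻³ = 0.00253521.
j ≥ ln(0.00253521)/ln(0.3170) = -5.9775/-1.14885 = 5.203.
So 6 more iterations are needed.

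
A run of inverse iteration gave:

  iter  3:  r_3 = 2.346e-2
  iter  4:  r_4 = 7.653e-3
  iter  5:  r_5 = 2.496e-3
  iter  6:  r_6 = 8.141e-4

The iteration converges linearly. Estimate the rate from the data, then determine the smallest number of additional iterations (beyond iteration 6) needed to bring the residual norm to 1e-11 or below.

Rate ρ ≈ r_6/r_5 = 8.141e-4/2.496e-3 = 0.3262.
After j more steps, r_{6+j} ≈ 8.141e-4·ρ^j; need ρ^j ≤ 1e-11/8.141e-4 = 1.22835e-08.
j ≥ ln(1.22835e-08)/ln(0.3262) = -18.2150/-1.12024 = 16.260.
So 17 more iterations are needed.

17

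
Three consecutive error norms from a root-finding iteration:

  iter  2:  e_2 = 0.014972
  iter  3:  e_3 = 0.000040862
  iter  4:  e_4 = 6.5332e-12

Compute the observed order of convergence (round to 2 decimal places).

2.65

p ≈ ln(e_4/e_3) / ln(e_3/e_2)
  = ln(6.5332e-12/0.000040862) / ln(0.000040862/0.014972)
  = ln(1.59884e-07) / ln(0.00272923)
  = -15.64882 / -5.90374 ≈ 2.65066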